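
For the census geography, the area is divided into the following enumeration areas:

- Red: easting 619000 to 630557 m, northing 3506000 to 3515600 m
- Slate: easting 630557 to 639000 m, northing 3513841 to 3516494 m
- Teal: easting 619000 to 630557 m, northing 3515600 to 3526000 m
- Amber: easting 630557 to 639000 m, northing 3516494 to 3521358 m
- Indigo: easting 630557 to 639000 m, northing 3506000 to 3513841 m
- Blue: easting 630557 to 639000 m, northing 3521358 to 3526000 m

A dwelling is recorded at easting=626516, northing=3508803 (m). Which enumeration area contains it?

The point has easting = 626516 and northing = 3508803.
Only Red satisfies 619000 ≤ easting ≤ 630557 and 3506000 ≤ northing ≤ 3515600.

Red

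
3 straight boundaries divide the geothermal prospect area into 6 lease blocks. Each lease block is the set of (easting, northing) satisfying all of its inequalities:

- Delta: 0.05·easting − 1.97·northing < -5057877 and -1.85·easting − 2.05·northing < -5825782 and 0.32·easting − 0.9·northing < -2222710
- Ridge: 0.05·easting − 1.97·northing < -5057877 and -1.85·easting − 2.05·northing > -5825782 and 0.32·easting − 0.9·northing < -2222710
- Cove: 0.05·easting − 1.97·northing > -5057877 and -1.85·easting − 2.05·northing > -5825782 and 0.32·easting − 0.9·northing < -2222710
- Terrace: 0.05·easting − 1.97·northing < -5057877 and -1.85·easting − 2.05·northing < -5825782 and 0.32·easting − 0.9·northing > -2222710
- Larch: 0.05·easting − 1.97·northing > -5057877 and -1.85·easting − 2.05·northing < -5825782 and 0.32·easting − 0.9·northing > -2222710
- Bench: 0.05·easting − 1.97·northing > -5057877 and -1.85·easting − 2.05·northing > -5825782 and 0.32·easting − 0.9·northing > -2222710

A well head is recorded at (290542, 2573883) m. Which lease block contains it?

0.05·290542 − 1.97·2573883 = -5056022.410, which is > -5057877
-1.85·290542 − 2.05·2573883 = -5813962.850, which is > -5825782
0.32·290542 − 0.9·2573883 = -2223521.260, which is < -2222710
This sign pattern matches Cove.

Cove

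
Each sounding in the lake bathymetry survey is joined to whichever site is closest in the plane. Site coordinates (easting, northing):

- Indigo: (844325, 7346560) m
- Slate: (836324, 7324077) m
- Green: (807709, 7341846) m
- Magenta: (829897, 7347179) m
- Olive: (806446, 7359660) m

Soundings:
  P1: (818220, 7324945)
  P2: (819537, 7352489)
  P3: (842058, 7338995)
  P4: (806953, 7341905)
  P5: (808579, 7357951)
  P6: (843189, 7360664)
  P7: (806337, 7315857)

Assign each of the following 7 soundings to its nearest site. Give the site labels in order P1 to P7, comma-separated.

Slate, Magenta, Indigo, Green, Olive, Indigo, Green

P1 → Slate (d²=328508240.00)
P2 → Magenta (d²=135525700.00)
P3 → Indigo (d²=62368514.00)
P4 → Green (d²=575017.00)
P5 → Olive (d²=7470370.00)
P6 → Indigo (d²=200213312.00)
P7 → Green (d²=677310505.00)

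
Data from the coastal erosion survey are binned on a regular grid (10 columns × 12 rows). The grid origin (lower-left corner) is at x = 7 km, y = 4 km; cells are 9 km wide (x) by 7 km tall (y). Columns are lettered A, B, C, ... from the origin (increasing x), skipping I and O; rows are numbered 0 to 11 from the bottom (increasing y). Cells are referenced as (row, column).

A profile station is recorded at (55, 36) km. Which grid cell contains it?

Column index: ⌊(55 − 7) / 9⌋ = ⌊5.333⌋ = 5 → column F
Row offset from origin: ⌊(36 − 4) / 7⌋ = ⌊4.571⌋ = 4 → row 4

(4, F)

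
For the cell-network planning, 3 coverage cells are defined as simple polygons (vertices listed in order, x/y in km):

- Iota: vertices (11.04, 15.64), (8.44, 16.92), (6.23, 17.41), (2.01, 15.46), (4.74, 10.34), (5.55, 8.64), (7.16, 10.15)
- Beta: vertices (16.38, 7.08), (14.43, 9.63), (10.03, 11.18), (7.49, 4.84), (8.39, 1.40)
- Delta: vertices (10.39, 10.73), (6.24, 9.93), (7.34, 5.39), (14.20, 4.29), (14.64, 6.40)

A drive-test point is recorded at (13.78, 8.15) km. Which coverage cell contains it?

Cast a ray rightward from (13.78, 8.15). For each polygon, the edges (by vertex number in listed order) whose endpoints lie on opposite sides of y = 8.15, where each meets that height, and whether that is right or left of the point:
Iota: no edge straddles that height → 0 crossings.
Beta: 1–2 at x≈15.562 (right), 3–4 at x≈8.816 (left) → 1 crossing.
Delta: 2–3 at x≈6.671 (left), 5–1 at x≈12.922 (left) → 0 crossings.
Only Beta has an odd count, so the point is inside Beta.

Beta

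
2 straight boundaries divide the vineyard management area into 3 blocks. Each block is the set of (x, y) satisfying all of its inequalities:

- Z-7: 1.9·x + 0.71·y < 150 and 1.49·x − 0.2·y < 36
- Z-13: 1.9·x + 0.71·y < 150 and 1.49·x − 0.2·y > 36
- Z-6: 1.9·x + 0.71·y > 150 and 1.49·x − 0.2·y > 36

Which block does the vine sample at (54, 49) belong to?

Z-13

1.9·54 + 0.71·49 = 137.390, which is < 150
1.49·54 − 0.2·49 = 70.660, which is > 36
This sign pattern matches Z-13.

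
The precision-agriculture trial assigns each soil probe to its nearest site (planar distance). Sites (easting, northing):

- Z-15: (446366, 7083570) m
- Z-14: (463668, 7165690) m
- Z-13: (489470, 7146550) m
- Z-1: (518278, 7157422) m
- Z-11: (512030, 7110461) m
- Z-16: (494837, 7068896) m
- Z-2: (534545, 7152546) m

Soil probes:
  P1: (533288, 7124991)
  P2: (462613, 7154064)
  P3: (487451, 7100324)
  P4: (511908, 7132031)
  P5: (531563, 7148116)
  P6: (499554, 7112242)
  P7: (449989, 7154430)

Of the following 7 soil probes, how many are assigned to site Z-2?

1

P1 → Z-11
P2 → Z-14
P3 → Z-11
P4 → Z-11
P5 → Z-2
P6 → Z-11
P7 → Z-14
1 of the 7 goes to Z-2.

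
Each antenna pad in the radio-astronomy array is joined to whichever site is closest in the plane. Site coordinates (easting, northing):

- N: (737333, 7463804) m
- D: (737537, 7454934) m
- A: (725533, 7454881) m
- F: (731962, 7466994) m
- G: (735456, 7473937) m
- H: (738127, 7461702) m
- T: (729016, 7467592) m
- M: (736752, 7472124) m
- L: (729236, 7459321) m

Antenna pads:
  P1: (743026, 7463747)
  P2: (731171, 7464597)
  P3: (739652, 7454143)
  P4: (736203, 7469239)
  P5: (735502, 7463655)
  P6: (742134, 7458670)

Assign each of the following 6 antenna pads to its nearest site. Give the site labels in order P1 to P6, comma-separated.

P1 → H (d²=28182226.00)
P2 → F (d²=6371290.00)
P3 → D (d²=5098906.00)
P4 → M (d²=8624626.00)
P5 → N (d²=3374762.00)
P6 → H (d²=25249073.00)

H, F, D, M, N, H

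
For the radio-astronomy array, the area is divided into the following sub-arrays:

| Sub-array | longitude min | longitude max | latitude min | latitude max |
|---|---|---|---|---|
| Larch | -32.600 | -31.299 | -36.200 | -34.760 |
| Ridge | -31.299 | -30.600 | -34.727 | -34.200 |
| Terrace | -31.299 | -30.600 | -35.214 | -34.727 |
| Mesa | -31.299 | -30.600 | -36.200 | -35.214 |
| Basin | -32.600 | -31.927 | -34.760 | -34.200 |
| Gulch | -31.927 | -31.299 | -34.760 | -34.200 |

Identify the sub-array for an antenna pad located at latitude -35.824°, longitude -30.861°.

Mesa

The point has longitude = -30.861 and latitude = -35.824.
Only Mesa satisfies -31.299 ≤ longitude ≤ -30.600 and -36.200 ≤ latitude ≤ -35.214.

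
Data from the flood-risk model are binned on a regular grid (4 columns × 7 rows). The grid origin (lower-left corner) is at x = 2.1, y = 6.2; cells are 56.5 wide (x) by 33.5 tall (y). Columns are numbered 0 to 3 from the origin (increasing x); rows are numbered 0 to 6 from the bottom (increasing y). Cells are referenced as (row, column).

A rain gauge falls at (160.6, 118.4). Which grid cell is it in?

(3, 2)

Column index: ⌊(160.6 − 2.1) / 56.5⌋ = ⌊2.805⌋ = 2
Row offset from origin: ⌊(118.4 − 6.2) / 33.5⌋ = ⌊3.349⌋ = 3 → row 3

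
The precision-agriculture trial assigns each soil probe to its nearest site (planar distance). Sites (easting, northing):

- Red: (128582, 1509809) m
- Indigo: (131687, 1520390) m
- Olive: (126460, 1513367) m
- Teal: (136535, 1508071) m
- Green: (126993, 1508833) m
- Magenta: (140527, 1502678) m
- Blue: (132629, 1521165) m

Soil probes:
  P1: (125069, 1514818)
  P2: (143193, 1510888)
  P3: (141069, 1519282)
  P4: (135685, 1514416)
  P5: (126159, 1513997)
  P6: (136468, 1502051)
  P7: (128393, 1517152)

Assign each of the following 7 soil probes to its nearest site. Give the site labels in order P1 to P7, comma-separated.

Olive, Teal, Blue, Teal, Olive, Magenta, Olive

P1 → Olive (d²=4040282.00)
P2 → Teal (d²=52264453.00)
P3 → Blue (d²=74779289.00)
P4 → Teal (d²=40981525.00)
P5 → Olive (d²=487501.00)
P6 → Magenta (d²=16868610.00)
P7 → Olive (d²=18062714.00)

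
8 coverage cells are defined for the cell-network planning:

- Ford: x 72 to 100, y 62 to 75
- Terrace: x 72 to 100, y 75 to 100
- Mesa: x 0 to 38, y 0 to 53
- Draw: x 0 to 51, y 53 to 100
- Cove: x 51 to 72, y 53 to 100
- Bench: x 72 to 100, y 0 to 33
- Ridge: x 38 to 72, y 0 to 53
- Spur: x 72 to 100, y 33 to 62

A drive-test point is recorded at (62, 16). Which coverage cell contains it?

Ridge

The point has x = 62 and y = 16.
Only Ridge satisfies 38 ≤ x ≤ 72 and 0 ≤ y ≤ 53.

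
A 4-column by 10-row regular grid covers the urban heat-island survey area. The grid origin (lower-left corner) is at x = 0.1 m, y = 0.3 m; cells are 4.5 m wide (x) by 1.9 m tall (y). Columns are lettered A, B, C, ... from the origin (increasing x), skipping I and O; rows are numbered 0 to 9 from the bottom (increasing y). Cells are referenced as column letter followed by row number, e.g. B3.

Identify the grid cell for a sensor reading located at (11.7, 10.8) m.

C5

Column index: ⌊(11.7 − 0.1) / 4.5⌋ = ⌊2.578⌋ = 2 → column C
Row offset from origin: ⌊(10.8 − 0.3) / 1.9⌋ = ⌊5.526⌋ = 5 → row 5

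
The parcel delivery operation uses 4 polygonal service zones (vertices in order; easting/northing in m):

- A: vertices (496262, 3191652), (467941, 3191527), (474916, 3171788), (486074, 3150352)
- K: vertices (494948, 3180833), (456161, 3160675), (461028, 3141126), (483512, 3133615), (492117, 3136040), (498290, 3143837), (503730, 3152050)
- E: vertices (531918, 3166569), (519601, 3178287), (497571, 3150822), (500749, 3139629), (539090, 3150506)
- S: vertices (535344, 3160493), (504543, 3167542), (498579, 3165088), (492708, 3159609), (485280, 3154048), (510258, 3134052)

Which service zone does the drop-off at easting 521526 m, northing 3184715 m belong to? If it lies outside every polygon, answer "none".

none

Cast a ray rightward from (521526, 3184715). For each polygon, the edges (by vertex number in listed order) whose endpoints lie on opposite sides of northing = 3184715, where each meets that height, and whether that is right or left of the point:
A: 2–3 at easting≈470348.1 (left), 4–1 at easting≈494550.8 (left) → 0 crossings.
K: no edge straddles that height → 0 crossings.
E: no edge straddles that height → 0 crossings.
S: no edge straddles that height → 0 crossings.
All counts are even, so the point lies outside every listed polygon.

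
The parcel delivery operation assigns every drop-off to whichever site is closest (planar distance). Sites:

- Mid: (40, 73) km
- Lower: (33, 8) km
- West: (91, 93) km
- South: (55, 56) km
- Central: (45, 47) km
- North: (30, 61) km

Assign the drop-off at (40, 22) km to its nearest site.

Squared distances to each site:
Mid: 2601.000; Lower: 245.000; West: 7642.000; South: 1381.000; Central: 650.000; North: 1621.000.
Minimum at Lower.

Lower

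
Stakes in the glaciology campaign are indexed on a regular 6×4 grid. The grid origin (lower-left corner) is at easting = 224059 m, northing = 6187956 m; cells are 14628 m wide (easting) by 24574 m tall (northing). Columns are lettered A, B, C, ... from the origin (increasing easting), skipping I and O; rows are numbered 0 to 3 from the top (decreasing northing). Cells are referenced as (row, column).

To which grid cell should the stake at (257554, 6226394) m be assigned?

(2, C)

Column index: ⌊(257554 − 224059) / 14628⌋ = ⌊2.290⌋ = 2 → column C
Row offset from origin: ⌊(6226394 − 6187956) / 24574⌋ = ⌊1.564⌋ = 1 → row 2 (counted from top)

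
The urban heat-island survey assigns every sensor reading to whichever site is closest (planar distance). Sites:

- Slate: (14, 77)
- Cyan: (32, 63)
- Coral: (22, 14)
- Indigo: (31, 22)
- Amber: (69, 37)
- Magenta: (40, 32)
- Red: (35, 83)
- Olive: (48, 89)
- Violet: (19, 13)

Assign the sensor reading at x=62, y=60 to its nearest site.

Amber

Squared distances to each site:
Slate: 2593.000; Cyan: 909.000; Coral: 3716.000; Indigo: 2405.000; Amber: 578.000; Magenta: 1268.000; Red: 1258.000; Olive: 1037.000; Violet: 4058.000.
Minimum at Amber.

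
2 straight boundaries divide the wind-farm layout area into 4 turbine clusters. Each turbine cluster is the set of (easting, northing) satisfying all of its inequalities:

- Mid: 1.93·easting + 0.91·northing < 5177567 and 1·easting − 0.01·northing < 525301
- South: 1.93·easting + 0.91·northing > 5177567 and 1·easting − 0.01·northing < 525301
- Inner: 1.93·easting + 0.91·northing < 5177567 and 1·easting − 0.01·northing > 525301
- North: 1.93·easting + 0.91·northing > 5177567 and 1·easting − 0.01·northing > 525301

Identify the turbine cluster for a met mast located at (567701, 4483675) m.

1.93·567701 + 0.91·4483675 = 5175807.180, which is < 5177567
1·567701 − 0.01·4483675 = 522864.250, which is < 525301
This sign pattern matches Mid.

Mid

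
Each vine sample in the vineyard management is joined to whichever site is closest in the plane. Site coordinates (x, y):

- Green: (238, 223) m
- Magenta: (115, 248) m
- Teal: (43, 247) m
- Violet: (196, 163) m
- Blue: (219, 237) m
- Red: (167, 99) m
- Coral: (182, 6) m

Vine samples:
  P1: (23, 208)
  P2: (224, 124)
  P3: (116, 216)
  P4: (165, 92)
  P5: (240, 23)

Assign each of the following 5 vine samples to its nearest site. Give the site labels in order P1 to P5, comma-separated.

Teal, Violet, Magenta, Red, Coral

P1 → Teal (d²=1921.00)
P2 → Violet (d²=2305.00)
P3 → Magenta (d²=1025.00)
P4 → Red (d²=53.00)
P5 → Coral (d²=3653.00)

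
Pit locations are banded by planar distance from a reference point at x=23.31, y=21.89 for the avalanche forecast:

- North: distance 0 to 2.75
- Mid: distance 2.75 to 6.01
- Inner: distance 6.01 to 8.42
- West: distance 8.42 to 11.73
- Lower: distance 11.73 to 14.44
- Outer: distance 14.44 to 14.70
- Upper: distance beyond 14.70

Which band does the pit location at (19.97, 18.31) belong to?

Mid

Distance = √((19.97−23.31)² + (18.31−21.89)²) = √(11.156 + 12.816) = 4.896.
2.75 ≤ 4.896 < 6.01 → Mid.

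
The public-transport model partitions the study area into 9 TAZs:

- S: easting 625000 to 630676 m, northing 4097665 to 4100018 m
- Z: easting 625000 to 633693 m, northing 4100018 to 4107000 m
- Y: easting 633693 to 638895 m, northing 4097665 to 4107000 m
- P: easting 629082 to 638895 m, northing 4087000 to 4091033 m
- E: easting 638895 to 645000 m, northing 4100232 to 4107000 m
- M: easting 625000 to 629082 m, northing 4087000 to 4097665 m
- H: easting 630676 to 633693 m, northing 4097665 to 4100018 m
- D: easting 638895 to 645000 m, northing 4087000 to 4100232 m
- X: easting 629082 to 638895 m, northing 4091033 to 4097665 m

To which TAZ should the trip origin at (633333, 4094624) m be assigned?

The point has easting = 633333 and northing = 4094624.
Only X satisfies 629082 ≤ easting ≤ 638895 and 4091033 ≤ northing ≤ 4097665.

X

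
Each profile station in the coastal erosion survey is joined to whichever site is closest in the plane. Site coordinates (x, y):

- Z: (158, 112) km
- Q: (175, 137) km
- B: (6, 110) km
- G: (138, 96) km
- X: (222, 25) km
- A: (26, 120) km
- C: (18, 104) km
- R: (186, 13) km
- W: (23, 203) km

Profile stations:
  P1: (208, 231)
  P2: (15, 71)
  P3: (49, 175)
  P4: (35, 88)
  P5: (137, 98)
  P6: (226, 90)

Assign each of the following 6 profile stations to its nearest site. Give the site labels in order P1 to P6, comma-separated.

Q, C, W, C, G, X

P1 → Q (d²=9925.00)
P2 → C (d²=1098.00)
P3 → W (d²=1460.00)
P4 → C (d²=545.00)
P5 → G (d²=5.00)
P6 → X (d²=4241.00)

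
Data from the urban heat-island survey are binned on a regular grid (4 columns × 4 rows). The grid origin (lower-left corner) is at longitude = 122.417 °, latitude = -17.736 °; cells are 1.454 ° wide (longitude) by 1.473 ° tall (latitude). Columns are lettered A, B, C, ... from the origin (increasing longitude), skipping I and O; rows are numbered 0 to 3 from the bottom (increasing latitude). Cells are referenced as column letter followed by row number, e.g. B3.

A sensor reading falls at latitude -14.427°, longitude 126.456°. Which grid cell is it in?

Column index: ⌊(126.456 − 122.417) / 1.454⌋ = ⌊2.778⌋ = 2 → column C
Row offset from origin: ⌊(-14.427 − -17.736) / 1.473⌋ = ⌊2.246⌋ = 2 → row 2

C2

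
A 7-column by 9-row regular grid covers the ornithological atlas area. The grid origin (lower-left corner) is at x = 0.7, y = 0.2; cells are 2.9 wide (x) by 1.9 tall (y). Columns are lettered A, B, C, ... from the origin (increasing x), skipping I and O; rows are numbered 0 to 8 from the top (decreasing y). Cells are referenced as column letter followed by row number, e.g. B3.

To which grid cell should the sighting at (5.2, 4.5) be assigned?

B6

Column index: ⌊(5.2 − 0.7) / 2.9⌋ = ⌊1.552⌋ = 1 → column B
Row offset from origin: ⌊(4.5 − 0.2) / 1.9⌋ = ⌊2.263⌋ = 2 → row 6 (counted from top)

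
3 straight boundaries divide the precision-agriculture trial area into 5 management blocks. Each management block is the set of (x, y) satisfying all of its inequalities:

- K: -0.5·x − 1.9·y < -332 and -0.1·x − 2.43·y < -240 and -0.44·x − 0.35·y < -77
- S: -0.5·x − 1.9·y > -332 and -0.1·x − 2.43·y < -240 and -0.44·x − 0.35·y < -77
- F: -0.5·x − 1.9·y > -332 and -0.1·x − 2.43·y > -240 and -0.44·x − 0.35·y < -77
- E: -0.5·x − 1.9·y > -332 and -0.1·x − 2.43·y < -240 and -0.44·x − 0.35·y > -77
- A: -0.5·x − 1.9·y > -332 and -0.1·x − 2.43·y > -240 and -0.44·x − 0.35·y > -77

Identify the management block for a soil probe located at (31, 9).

A

-0.5·31 − 1.9·9 = -32.600, which is > -332
-0.1·31 − 2.43·9 = -24.970, which is > -240
-0.44·31 − 0.35·9 = -16.790, which is > -77
This sign pattern matches A.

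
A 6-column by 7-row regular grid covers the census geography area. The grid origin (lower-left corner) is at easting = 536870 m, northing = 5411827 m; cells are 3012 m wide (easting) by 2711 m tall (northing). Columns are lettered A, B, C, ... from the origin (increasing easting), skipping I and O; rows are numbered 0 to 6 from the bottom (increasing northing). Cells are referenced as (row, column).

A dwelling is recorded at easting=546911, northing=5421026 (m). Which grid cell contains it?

Column index: ⌊(546911 − 536870) / 3012⌋ = ⌊3.334⌋ = 3 → column D
Row offset from origin: ⌊(5421026 − 5411827) / 2711⌋ = ⌊3.393⌋ = 3 → row 3

(3, D)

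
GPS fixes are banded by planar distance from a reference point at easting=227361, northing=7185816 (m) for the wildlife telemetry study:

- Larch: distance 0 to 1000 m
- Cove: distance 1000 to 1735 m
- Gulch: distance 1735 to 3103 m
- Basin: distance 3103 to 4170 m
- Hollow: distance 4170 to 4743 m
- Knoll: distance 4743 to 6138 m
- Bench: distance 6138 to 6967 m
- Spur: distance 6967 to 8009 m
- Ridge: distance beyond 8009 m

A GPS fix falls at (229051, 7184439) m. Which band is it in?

Gulch

Distance = √((229051−227361)² + (7184439−7185816)²) = √(2856100.000 + 1896129.000) = 2179.961 m.
1735 ≤ 2179.961 < 3103 → Gulch.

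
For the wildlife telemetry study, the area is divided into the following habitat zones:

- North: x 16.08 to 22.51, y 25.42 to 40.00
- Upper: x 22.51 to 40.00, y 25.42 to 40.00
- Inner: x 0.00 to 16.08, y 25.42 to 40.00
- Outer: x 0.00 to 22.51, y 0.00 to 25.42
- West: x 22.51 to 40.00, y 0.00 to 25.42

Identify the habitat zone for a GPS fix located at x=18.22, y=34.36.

North

The point has x = 18.22 and y = 34.36.
Only North satisfies 16.08 ≤ x ≤ 22.51 and 25.42 ≤ y ≤ 40.00.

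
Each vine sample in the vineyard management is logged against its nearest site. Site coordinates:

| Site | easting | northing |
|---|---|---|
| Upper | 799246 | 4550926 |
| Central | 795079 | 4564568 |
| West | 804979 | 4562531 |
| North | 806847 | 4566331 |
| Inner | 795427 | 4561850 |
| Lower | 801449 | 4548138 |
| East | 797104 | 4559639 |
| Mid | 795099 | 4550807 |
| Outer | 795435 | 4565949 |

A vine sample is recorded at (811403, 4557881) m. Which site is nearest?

West

Squared distances to each site:
Upper: 196164674.000; Central: 311188945.000; West: 62890276.000; North: 92159636.000; Inner: 270985537.000; Lower: 194008165.000; East: 207551965.000; Mid: 315861892.000; Outer: 320069648.000.
Minimum at West.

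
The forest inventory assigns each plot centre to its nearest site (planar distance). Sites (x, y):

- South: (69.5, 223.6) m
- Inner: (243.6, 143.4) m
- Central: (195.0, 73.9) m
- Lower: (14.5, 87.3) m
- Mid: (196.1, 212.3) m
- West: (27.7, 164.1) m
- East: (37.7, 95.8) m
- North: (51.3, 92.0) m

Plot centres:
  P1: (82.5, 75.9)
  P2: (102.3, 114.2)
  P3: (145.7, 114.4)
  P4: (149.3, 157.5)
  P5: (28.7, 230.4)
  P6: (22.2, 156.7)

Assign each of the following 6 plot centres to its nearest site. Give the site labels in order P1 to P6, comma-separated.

North, North, Central, Mid, South, West

P1 → North (d²=1232.65)
P2 → North (d²=3093.84)
P3 → Central (d²=4070.74)
P4 → Mid (d²=5193.28)
P5 → South (d²=1710.88)
P6 → West (d²=85.01)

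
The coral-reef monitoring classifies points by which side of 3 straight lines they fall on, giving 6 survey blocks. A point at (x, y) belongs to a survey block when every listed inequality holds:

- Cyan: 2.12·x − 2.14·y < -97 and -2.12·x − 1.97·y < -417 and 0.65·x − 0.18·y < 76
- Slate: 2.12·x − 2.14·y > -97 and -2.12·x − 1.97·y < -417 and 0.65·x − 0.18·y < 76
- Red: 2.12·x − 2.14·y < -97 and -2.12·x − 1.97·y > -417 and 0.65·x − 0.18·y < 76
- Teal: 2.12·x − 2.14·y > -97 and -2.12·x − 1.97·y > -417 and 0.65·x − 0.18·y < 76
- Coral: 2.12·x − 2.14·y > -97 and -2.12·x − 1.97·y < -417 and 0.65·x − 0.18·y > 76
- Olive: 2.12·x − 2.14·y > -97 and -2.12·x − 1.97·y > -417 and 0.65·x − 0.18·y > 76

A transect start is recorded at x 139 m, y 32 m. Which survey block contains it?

Olive

2.12·139 − 2.14·32 = 226.200, which is > -97
-2.12·139 − 1.97·32 = -357.720, which is > -417
0.65·139 − 0.18·32 = 84.590, which is > 76
This sign pattern matches Olive.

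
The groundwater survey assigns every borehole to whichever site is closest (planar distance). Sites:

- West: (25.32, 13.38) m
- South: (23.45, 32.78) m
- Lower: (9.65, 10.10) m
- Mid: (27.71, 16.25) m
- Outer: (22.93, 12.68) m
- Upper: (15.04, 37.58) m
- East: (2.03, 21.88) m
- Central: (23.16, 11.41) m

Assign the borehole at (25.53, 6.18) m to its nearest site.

Central

Squared distances to each site:
West: 51.884; South: 711.886; Lower: 267.541; Mid: 106.157; Outer: 49.010; Upper: 1096.000; East: 798.740; Central: 32.970.
Minimum at Central.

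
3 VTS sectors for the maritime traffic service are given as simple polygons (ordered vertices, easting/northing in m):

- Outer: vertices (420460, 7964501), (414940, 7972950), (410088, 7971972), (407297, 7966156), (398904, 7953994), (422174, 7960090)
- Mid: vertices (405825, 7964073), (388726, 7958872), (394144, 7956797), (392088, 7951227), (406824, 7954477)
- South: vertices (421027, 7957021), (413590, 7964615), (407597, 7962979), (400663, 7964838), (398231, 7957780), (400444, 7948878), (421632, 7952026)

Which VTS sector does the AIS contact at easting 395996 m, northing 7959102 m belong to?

Mid

Cast a ray rightward from (395996, 7959102). For each polygon, the edges (by vertex number in listed order) whose endpoints lie on opposite sides of northing = 7959102, where each meets that height, and whether that is right or left of the point:
Outer: 4–5 at easting≈402429.0 (right), 5–6 at easting≈418402.5 (right) → 2 crossings.
Mid: 1–2 at easting≈389482.2 (left), 5–1 at easting≈406342.5 (right) → 1 crossing.
South: 1–2 at easting≈418989.0 (right), 4–5 at easting≈398686.5 (right) → 2 crossings.
Only Mid has an odd count, so the point is inside Mid.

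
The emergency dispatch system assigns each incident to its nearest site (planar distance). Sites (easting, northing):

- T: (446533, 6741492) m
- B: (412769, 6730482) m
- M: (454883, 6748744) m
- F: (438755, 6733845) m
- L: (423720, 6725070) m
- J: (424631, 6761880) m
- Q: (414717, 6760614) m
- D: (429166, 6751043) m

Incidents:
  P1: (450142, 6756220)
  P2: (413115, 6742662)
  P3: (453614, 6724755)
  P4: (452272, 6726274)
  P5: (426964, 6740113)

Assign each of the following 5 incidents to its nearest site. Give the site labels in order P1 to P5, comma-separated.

P1 → M (d²=78367657.00)
P2 → B (d²=148472116.00)
P3 → F (d²=303417981.00)
P4 → F (d²=240029330.00)
P5 → D (d²=124313704.00)

M, B, F, F, D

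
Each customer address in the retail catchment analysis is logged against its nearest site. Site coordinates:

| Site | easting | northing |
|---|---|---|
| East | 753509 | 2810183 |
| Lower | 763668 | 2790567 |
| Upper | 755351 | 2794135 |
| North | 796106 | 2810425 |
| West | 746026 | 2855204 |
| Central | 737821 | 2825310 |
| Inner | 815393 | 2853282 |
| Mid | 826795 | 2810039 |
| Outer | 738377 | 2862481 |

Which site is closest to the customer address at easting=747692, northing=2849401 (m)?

West

Squared distances to each site:
East: 1571889013.000; Lower: 3716672132.000; Upper: 3112991037.000; North: 3863043972.000; West: 36450365.000; Central: 677812922.000; Inner: 4598487562.000; Mid: 7806651653.000; Outer: 257855625.000.
Minimum at West.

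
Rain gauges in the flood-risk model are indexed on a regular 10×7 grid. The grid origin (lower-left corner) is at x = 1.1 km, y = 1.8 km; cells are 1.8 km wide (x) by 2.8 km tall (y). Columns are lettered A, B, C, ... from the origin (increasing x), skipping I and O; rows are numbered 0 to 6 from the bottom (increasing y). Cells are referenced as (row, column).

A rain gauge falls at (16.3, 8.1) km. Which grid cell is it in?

(2, J)

Column index: ⌊(16.3 − 1.1) / 1.8⌋ = ⌊8.444⌋ = 8 → column J
Row offset from origin: ⌊(8.1 − 1.8) / 2.8⌋ = ⌊2.250⌋ = 2 → row 2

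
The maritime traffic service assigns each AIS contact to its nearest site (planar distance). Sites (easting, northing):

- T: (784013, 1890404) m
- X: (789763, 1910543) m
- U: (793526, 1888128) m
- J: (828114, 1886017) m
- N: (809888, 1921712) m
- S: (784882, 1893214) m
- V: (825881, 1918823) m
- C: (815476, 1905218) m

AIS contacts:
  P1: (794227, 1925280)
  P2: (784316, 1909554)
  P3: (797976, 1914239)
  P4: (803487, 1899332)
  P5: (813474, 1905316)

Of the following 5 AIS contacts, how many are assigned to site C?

P1 → X
P2 → X
P3 → X
P4 → C
P5 → C
2 of the 5 go to C.

2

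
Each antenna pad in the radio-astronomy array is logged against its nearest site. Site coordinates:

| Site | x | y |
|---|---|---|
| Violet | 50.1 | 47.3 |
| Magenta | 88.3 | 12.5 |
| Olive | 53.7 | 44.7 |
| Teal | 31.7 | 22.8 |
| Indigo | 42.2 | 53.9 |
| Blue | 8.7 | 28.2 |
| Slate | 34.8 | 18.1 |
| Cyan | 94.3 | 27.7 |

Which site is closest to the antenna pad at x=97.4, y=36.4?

Squared distances to each site:
Violet: 2356.100; Magenta: 654.020; Olive: 1978.580; Teal: 4501.450; Indigo: 3353.290; Blue: 7934.930; Slate: 4253.650; Cyan: 85.300.
Minimum at Cyan.

Cyan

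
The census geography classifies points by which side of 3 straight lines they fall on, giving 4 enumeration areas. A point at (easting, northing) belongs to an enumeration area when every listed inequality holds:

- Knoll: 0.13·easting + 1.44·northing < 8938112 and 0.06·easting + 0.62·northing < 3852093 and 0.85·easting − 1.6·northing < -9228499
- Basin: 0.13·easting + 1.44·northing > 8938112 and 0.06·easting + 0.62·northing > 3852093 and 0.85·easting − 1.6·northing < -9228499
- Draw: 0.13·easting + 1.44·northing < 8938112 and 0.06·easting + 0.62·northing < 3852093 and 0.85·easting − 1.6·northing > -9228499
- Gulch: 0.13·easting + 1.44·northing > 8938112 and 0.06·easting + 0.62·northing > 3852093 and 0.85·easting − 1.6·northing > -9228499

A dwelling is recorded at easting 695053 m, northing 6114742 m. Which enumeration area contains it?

0.13·695053 + 1.44·6114742 = 8895585.370, which is < 8938112
0.06·695053 + 0.62·6114742 = 3832843.220, which is < 3852093
0.85·695053 − 1.6·6114742 = -9192792.150, which is > -9228499
This sign pattern matches Draw.

Draw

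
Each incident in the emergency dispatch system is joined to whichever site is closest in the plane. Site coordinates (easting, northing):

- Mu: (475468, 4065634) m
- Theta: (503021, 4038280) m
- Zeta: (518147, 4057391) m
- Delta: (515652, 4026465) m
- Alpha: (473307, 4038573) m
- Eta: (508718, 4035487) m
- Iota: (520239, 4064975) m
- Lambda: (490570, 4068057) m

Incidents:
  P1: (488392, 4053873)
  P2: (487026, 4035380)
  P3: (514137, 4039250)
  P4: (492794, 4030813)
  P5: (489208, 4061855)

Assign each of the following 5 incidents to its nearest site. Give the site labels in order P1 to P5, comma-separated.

Lambda, Alpha, Eta, Theta, Lambda

P1 → Lambda (d²=205929540.00)
P2 → Alpha (d²=198406210.00)
P3 → Eta (d²=43525730.00)
P4 → Theta (d²=160347618.00)
P5 → Lambda (d²=40319848.00)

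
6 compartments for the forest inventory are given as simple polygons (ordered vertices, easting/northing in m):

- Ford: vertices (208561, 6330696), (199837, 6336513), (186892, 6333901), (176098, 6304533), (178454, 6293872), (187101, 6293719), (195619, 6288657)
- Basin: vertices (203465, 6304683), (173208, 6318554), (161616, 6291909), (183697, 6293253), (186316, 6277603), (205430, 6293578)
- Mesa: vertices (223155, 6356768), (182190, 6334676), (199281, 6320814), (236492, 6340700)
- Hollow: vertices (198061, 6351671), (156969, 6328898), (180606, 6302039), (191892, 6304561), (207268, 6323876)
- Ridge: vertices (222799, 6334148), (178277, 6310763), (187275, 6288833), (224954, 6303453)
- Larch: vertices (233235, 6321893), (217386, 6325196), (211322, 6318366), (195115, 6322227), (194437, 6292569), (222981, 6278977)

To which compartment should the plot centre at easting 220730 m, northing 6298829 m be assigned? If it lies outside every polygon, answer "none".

Cast a ray rightward from (220730, 6298829). For each polygon, the edges (by vertex number in listed order) whose endpoints lie on opposite sides of northing = 6298829, where each meets that height, and whether that is right or left of the point:
Ford: 4–5 at easting≈177358.5 (left), 7–1 at easting≈198750.5 (left) → 0 crossings.
Basin: 2–3 at easting≈164626.6 (left), 6–1 at easting≈204500.8 (left) → 0 crossings.
Mesa: no edge straddles that height → 0 crossings.
Hollow: no edge straddles that height → 0 crossings.
Ridge: 2–3 at easting≈183173.6 (left), 3–4 at easting≈213036.9 (left) → 0 crossings.
Larch: 4–5 at easting≈194580.1 (left), 6–1 at easting≈227724.3 (right) → 1 crossing.
Only Larch has an odd count, so the point is inside Larch.

Larch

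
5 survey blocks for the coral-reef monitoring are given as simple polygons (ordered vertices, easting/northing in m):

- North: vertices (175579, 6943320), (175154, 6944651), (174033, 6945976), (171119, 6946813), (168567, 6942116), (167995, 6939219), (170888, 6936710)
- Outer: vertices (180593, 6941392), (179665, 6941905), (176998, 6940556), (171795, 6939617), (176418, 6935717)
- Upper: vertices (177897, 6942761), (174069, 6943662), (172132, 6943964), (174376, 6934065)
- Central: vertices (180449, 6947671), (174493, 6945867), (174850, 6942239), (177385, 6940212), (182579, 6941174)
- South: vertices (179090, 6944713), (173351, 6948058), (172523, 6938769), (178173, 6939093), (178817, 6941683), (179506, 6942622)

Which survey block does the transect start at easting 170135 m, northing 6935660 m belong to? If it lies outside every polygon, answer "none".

Cast a ray rightward from (170135, 6935660). For each polygon, the edges (by vertex number in listed order) whose endpoints lie on opposite sides of northing = 6935660, where each meets that height, and whether that is right or left of the point:
North: no edge straddles that height → 0 crossings.
Outer: no edge straddles that height → 0 crossings.
Upper: 3–4 at easting≈174014.4 (right), 4–1 at easting≈175021.8 (right) → 2 crossings.
Central: no edge straddles that height → 0 crossings.
South: no edge straddles that height → 0 crossings.
All counts are even, so the point lies outside every listed polygon.

none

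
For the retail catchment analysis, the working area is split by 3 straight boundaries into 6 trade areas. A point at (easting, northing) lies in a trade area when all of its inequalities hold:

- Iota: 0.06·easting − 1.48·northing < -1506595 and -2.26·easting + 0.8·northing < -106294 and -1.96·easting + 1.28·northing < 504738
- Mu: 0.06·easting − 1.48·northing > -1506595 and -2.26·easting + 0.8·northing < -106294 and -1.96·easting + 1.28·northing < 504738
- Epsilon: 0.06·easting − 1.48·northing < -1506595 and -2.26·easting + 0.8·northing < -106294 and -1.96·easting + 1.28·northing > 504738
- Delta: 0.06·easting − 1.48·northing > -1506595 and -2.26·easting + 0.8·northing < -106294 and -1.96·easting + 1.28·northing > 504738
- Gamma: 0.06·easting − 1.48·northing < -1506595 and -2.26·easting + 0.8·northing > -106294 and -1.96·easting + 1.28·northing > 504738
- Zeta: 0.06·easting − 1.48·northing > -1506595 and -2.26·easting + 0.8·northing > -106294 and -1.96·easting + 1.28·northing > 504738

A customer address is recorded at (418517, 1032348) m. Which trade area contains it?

0.06·418517 − 1.48·1032348 = -1502764.020, which is > -1506595
-2.26·418517 + 0.8·1032348 = -119970.020, which is < -106294
-1.96·418517 + 1.28·1032348 = 501112.120, which is < 504738
This sign pattern matches Mu.

Mu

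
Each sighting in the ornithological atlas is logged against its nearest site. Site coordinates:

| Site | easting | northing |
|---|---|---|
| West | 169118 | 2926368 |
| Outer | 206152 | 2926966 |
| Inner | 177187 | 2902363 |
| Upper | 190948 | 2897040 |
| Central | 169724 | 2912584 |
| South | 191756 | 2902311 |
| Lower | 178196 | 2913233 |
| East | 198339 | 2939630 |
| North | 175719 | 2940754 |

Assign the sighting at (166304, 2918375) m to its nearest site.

Central

Squared distances to each site:
West: 71806645.000; Outer: 1661668385.000; Inner: 374823833.000; Upper: 1062508961.000; Central: 45232081.000; South: 905856400.000; Lower: 167859828.000; East: 1478016250.000; North: 589461866.000.
Minimum at Central.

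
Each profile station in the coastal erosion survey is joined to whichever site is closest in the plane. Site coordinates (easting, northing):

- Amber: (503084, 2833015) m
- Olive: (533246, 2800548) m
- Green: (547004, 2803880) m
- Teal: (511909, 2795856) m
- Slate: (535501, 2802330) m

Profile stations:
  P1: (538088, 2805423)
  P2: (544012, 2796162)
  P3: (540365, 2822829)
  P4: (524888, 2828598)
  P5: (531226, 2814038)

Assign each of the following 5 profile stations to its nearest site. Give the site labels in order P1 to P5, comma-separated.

P1 → Slate (d²=16259218.00)
P2 → Green (d²=68519588.00)
P3 → Green (d²=403140922.00)
P4 → Amber (d²=494924305.00)
P5 → Slate (d²=155352889.00)

Slate, Green, Green, Amber, Slate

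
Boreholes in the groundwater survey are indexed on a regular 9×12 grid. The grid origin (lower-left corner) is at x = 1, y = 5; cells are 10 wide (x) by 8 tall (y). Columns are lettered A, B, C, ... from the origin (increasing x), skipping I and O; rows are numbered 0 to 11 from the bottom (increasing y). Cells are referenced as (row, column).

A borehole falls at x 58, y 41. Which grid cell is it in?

(4, F)

Column index: ⌊(58 − 1) / 10⌋ = ⌊5.700⌋ = 5 → column F
Row offset from origin: ⌊(41 − 5) / 8⌋ = ⌊4.500⌋ = 4 → row 4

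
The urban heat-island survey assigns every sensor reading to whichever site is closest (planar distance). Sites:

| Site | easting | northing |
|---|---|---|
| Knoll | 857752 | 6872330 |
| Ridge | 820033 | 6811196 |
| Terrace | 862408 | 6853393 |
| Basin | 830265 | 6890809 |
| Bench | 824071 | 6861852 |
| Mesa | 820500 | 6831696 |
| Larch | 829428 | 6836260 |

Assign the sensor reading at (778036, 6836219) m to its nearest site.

Mesa

Squared distances to each site:
Knoll: 7658644977.000; Ridge: 2389898538.000; Terrace: 7413580660.000; Basin: 5707936541.000; Bench: 2776271914.000; Mesa: 1823648825.000; Larch: 2641139345.000.
Minimum at Mesa.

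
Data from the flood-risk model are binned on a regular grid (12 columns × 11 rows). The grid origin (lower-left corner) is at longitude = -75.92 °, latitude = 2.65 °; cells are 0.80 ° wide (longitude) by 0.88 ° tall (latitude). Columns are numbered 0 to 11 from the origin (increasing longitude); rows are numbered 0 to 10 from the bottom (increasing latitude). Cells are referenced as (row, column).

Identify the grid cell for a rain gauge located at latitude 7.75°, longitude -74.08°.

Column index: ⌊(-74.08 − -75.92) / 0.80⌋ = ⌊2.300⌋ = 2
Row offset from origin: ⌊(7.75 − 2.65) / 0.88⌋ = ⌊5.795⌋ = 5 → row 5

(5, 2)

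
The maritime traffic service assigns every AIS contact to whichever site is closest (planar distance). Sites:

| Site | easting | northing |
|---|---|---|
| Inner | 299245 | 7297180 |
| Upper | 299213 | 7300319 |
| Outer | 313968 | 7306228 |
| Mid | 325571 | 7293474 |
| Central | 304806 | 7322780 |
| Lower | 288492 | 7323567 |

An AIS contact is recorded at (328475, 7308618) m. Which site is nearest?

Outer

Squared distances to each site:
Inner: 985220744.000; Upper: 925138045.000; Outer: 216165149.000; Mid: 237773952.000; Central: 760783805.000; Lower: 1822112890.000.
Minimum at Outer.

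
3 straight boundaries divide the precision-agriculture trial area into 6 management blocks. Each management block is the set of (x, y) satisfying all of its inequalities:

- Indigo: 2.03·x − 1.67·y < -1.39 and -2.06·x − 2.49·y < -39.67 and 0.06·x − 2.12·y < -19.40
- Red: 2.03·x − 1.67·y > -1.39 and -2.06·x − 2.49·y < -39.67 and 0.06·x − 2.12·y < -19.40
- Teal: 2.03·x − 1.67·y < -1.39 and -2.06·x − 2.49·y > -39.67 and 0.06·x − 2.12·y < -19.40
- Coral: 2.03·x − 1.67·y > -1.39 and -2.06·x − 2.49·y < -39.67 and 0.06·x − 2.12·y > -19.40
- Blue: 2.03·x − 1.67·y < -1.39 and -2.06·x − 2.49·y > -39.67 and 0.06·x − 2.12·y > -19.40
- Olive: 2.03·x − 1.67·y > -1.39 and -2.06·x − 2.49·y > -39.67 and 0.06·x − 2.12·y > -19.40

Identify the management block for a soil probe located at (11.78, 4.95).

2.03·11.78 − 1.67·4.95 = 15.647, which is > -1.39
-2.06·11.78 − 2.49·4.95 = -36.592, which is > -39.67
0.06·11.78 − 2.12·4.95 = -9.787, which is > -19.40
This sign pattern matches Olive.

Olive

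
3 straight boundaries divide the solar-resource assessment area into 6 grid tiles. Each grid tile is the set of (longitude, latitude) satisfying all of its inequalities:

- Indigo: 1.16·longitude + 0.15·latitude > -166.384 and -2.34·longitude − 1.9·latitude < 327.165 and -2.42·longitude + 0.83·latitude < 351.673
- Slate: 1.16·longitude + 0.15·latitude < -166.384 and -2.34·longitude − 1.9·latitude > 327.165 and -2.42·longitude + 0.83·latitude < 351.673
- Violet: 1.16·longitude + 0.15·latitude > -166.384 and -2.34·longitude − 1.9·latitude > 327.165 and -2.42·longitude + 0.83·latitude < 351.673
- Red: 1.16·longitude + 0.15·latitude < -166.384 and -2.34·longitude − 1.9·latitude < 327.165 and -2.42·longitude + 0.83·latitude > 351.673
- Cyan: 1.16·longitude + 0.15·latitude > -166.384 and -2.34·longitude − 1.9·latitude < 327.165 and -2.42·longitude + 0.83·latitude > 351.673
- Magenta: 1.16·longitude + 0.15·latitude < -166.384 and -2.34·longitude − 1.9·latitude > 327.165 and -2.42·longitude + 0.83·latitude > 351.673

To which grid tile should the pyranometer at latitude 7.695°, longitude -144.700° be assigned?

1.16·-144.700 + 0.15·7.695 = -166.698, which is < -166.384
-2.34·-144.700 − 1.9·7.695 = 323.977, which is < 327.165
-2.42·-144.700 + 0.83·7.695 = 356.561, which is > 351.673
This sign pattern matches Red.

Red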